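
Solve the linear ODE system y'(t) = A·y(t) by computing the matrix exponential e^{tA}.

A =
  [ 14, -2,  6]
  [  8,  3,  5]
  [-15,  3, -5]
e^{tA} =
  [-3*t^2*exp(4*t) + 10*t*exp(4*t) + exp(4*t), -2*t*exp(4*t), -2*t^2*exp(4*t) + 6*t*exp(4*t)]
  [-3*t^2*exp(4*t)/2 + 8*t*exp(4*t), -t*exp(4*t) + exp(4*t), -t^2*exp(4*t) + 5*t*exp(4*t)]
  [9*t^2*exp(4*t)/2 - 15*t*exp(4*t), 3*t*exp(4*t), 3*t^2*exp(4*t) - 9*t*exp(4*t) + exp(4*t)]

Strategy: write A = P · J · P⁻¹ where J is a Jordan canonical form, so e^{tA} = P · e^{tJ} · P⁻¹, and e^{tJ} can be computed block-by-block.

A has Jordan form
J =
  [4, 1, 0]
  [0, 4, 1]
  [0, 0, 4]
(up to reordering of blocks).

Per-block formulas:
  For a 3×3 Jordan block J_3(4): exp(t · J_3(4)) = e^(4t)·(I + t·N + (t^2/2)·N^2), where N is the 3×3 nilpotent shift.

After assembling e^{tJ} and conjugating by P, we get:

e^{tA} =
  [-3*t^2*exp(4*t) + 10*t*exp(4*t) + exp(4*t), -2*t*exp(4*t), -2*t^2*exp(4*t) + 6*t*exp(4*t)]
  [-3*t^2*exp(4*t)/2 + 8*t*exp(4*t), -t*exp(4*t) + exp(4*t), -t^2*exp(4*t) + 5*t*exp(4*t)]
  [9*t^2*exp(4*t)/2 - 15*t*exp(4*t), 3*t*exp(4*t), 3*t^2*exp(4*t) - 9*t*exp(4*t) + exp(4*t)]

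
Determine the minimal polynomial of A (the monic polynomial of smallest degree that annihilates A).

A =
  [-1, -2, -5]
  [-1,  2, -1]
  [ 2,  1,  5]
x^3 - 6*x^2 + 12*x - 8

The characteristic polynomial is χ_A(x) = (x - 2)^3, so the eigenvalues are known. The minimal polynomial is
  m_A(x) = Π_λ (x − λ)^{k_λ}
where k_λ is the size of the *largest* Jordan block for λ (equivalently, the smallest k with (A − λI)^k v = 0 for every generalised eigenvector v of λ).

  λ = 2: largest Jordan block has size 3, contributing (x − 2)^3

So m_A(x) = (x - 2)^3 = x^3 - 6*x^2 + 12*x - 8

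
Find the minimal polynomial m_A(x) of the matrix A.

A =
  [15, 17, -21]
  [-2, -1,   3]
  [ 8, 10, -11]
x^3 - 3*x^2 + 3*x - 1

The characteristic polynomial is χ_A(x) = (x - 1)^3, so the eigenvalues are known. The minimal polynomial is
  m_A(x) = Π_λ (x − λ)^{k_λ}
where k_λ is the size of the *largest* Jordan block for λ (equivalently, the smallest k with (A − λI)^k v = 0 for every generalised eigenvector v of λ).

  λ = 1: largest Jordan block has size 3, contributing (x − 1)^3

So m_A(x) = (x - 1)^3 = x^3 - 3*x^2 + 3*x - 1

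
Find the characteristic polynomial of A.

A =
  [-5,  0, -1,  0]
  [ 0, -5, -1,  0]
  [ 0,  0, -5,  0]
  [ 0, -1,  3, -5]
x^4 + 20*x^3 + 150*x^2 + 500*x + 625

Expanding det(x·I − A) (e.g. by cofactor expansion or by noting that A is similar to its Jordan form J, which has the same characteristic polynomial as A) gives
  χ_A(x) = x^4 + 20*x^3 + 150*x^2 + 500*x + 625
which factors as (x + 5)^4. The eigenvalues (with algebraic multiplicities) are λ = -5 with multiplicity 4.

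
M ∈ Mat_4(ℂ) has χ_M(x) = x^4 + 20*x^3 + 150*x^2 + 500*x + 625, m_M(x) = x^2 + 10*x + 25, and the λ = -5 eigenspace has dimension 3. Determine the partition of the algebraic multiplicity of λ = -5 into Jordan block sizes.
Block sizes for λ = -5: [2, 1, 1]

Step 1 — from the characteristic polynomial, algebraic multiplicity of λ = -5 is 4. From dim ker(M − (-5)·I) = 3, there are exactly 3 Jordan blocks for λ = -5.
Step 2 — from the minimal polynomial, the factor (x + 5)^2 tells us the largest block for λ = -5 has size 2.
Step 3 — with total size 4, 3 blocks, and largest block 2, the block sizes (in nonincreasing order) are [2, 1, 1].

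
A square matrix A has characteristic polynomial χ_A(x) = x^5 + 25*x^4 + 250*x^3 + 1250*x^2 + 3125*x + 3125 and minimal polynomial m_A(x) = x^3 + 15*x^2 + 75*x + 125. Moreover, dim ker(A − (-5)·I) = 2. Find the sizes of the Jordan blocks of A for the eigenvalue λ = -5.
Block sizes for λ = -5: [3, 2]

Step 1 — from the characteristic polynomial, algebraic multiplicity of λ = -5 is 5. From dim ker(A − (-5)·I) = 2, there are exactly 2 Jordan blocks for λ = -5.
Step 2 — from the minimal polynomial, the factor (x + 5)^3 tells us the largest block for λ = -5 has size 3.
Step 3 — with total size 5, 2 blocks, and largest block 3, the block sizes (in nonincreasing order) are [3, 2].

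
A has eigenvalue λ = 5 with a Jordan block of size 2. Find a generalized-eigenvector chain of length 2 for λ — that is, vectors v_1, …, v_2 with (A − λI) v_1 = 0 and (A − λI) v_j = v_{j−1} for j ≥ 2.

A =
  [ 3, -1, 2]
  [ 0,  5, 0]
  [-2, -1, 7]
A Jordan chain for λ = 5 of length 2:
v_1 = (-2, 0, -2)ᵀ
v_2 = (1, 0, 0)ᵀ

Let N = A − (5)·I. We want v_2 with N^2 v_2 = 0 but N^1 v_2 ≠ 0; then v_{j-1} := N · v_j for j = 2, …, 2.

Pick v_2 = (1, 0, 0)ᵀ.
Then v_1 = N · v_2 = (-2, 0, -2)ᵀ.

Sanity check: (A − (5)·I) v_1 = (0, 0, 0)ᵀ = 0. ✓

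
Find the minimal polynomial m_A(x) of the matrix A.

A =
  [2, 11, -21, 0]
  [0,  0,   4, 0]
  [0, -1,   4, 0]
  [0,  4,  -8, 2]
x^3 - 6*x^2 + 12*x - 8

The characteristic polynomial is χ_A(x) = (x - 2)^4, so the eigenvalues are known. The minimal polynomial is
  m_A(x) = Π_λ (x − λ)^{k_λ}
where k_λ is the size of the *largest* Jordan block for λ (equivalently, the smallest k with (A − λI)^k v = 0 for every generalised eigenvector v of λ).

  λ = 2: largest Jordan block has size 3, contributing (x − 2)^3

So m_A(x) = (x - 2)^3 = x^3 - 6*x^2 + 12*x - 8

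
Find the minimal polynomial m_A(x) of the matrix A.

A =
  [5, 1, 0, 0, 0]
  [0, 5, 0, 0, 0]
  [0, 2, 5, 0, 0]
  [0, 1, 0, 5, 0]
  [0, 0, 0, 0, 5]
x^2 - 10*x + 25

The characteristic polynomial is χ_A(x) = (x - 5)^5, so the eigenvalues are known. The minimal polynomial is
  m_A(x) = Π_λ (x − λ)^{k_λ}
where k_λ is the size of the *largest* Jordan block for λ (equivalently, the smallest k with (A − λI)^k v = 0 for every generalised eigenvector v of λ).

  λ = 5: largest Jordan block has size 2, contributing (x − 5)^2

So m_A(x) = (x - 5)^2 = x^2 - 10*x + 25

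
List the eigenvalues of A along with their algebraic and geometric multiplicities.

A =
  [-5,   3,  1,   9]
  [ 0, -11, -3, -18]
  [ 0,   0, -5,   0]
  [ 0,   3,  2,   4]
λ = -5: alg = 3, geom = 2; λ = -2: alg = 1, geom = 1

Step 1 — factor the characteristic polynomial to read off the algebraic multiplicities:
  χ_A(x) = (x + 2)*(x + 5)^3

Step 2 — compute geometric multiplicities via the rank-nullity identity g(λ) = n − rank(A − λI):
  rank(A − (-5)·I) = 2, so dim ker(A − (-5)·I) = n − 2 = 2
  rank(A − (-2)·I) = 3, so dim ker(A − (-2)·I) = n − 3 = 1

Summary:
  λ = -5: algebraic multiplicity = 3, geometric multiplicity = 2
  λ = -2: algebraic multiplicity = 1, geometric multiplicity = 1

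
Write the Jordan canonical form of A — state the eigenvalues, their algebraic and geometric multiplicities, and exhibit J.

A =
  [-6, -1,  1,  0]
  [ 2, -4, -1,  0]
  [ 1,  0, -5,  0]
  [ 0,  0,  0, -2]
J_3(-5) ⊕ J_1(-2)

The characteristic polynomial is
  det(x·I − A) = x^4 + 17*x^3 + 105*x^2 + 275*x + 250 = (x + 2)*(x + 5)^3

Eigenvalues and multiplicities (the geometric multiplicity of λ is n − rank(A − λI), which equals the number of Jordan blocks for λ):
  λ = -5: algebraic multiplicity = 3, geometric multiplicity = 1
  λ = -2: algebraic multiplicity = 1, geometric multiplicity = 1

Determining the block sizes for each eigenvalue:
  λ = -5: one block (gm = 1), so the single block has size am = 3 → block sizes [3]
  λ = -2: one block (gm = 1), so the single block has size am = 1 → block sizes [1]

Assembling the blocks gives a Jordan form
J =
  [-5,  1,  0,  0]
  [ 0, -5,  1,  0]
  [ 0,  0, -5,  0]
  [ 0,  0,  0, -2]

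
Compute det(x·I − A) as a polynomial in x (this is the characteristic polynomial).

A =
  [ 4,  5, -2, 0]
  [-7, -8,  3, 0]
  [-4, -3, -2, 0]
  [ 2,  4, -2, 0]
x^4 + 6*x^3 + 12*x^2 + 8*x

Expanding det(x·I − A) (e.g. by cofactor expansion or by noting that A is similar to its Jordan form J, which has the same characteristic polynomial as A) gives
  χ_A(x) = x^4 + 6*x^3 + 12*x^2 + 8*x
which factors as x*(x + 2)^3. The eigenvalues (with algebraic multiplicities) are λ = -2 with multiplicity 3, λ = 0 with multiplicity 1.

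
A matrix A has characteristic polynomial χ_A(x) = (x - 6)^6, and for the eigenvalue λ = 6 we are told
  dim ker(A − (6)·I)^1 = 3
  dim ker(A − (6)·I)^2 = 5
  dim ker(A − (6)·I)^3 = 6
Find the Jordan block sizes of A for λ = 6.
Block sizes for λ = 6: [3, 2, 1]

From the dimensions of kernels of powers, the number of Jordan blocks of size at least j is d_j − d_{j−1} where d_j = dim ker(N^j) (with d_0 = 0). Computing the differences gives [3, 2, 1].
The number of blocks of size exactly k is (#blocks of size ≥ k) − (#blocks of size ≥ k + 1), so the partition is: 1 block(s) of size 1, 1 block(s) of size 2, 1 block(s) of size 3.
In nonincreasing order the block sizes are [3, 2, 1].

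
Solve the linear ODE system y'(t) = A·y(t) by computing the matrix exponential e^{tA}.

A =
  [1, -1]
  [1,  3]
e^{tA} =
  [-t*exp(2*t) + exp(2*t), -t*exp(2*t)]
  [t*exp(2*t), t*exp(2*t) + exp(2*t)]

Strategy: write A = P · J · P⁻¹ where J is a Jordan canonical form, so e^{tA} = P · e^{tJ} · P⁻¹, and e^{tJ} can be computed block-by-block.

A has Jordan form
J =
  [2, 1]
  [0, 2]
(up to reordering of blocks).

Per-block formulas:
  For a 2×2 Jordan block J_2(2): exp(t · J_2(2)) = e^(2t)·(I + t·N), where N is the 2×2 nilpotent shift.

After assembling e^{tJ} and conjugating by P, we get:

e^{tA} =
  [-t*exp(2*t) + exp(2*t), -t*exp(2*t)]
  [t*exp(2*t), t*exp(2*t) + exp(2*t)]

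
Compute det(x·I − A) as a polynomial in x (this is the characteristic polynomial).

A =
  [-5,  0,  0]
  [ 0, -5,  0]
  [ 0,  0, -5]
x^3 + 15*x^2 + 75*x + 125

Expanding det(x·I − A) (e.g. by cofactor expansion or by noting that A is similar to its Jordan form J, which has the same characteristic polynomial as A) gives
  χ_A(x) = x^3 + 15*x^2 + 75*x + 125
which factors as (x + 5)^3. The eigenvalues (with algebraic multiplicities) are λ = -5 with multiplicity 3.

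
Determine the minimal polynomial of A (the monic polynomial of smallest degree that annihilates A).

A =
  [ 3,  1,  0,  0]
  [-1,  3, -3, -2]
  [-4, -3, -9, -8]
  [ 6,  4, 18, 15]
x^3 - 9*x^2 + 27*x - 27

The characteristic polynomial is χ_A(x) = (x - 3)^4, so the eigenvalues are known. The minimal polynomial is
  m_A(x) = Π_λ (x − λ)^{k_λ}
where k_λ is the size of the *largest* Jordan block for λ (equivalently, the smallest k with (A − λI)^k v = 0 for every generalised eigenvector v of λ).

  λ = 3: largest Jordan block has size 3, contributing (x − 3)^3

So m_A(x) = (x - 3)^3 = x^3 - 9*x^2 + 27*x - 27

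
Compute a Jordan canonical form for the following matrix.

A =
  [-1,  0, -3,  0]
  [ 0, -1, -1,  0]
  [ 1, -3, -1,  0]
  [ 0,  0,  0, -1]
J_3(-1) ⊕ J_1(-1)

The characteristic polynomial is
  det(x·I − A) = x^4 + 4*x^3 + 6*x^2 + 4*x + 1 = (x + 1)^4

Eigenvalues and multiplicities (the geometric multiplicity of λ is n − rank(A − λI), which equals the number of Jordan blocks for λ):
  λ = -1: algebraic multiplicity = 4, geometric multiplicity = 2

Determining the block sizes for each eigenvalue:
  λ = -1: with am = 4 and gm = 2, the partition is not yet determined (e.g. several partitions of 4 into 2 parts exist). Let N = A − (-1)·I. Computing rank(N^1) = 2, rank(N^2) = 1, rank(N^3) = 0; the number of blocks of size ≥ j is rank(N^{j−1}) − rank(N^j), giving [2, 1, 1]. So we have 1 block(s) of size 3, 1 block(s) of size 1 → block sizes [3, 1]

Assembling the blocks gives a Jordan form
J =
  [-1,  1,  0,  0]
  [ 0, -1,  1,  0]
  [ 0,  0, -1,  0]
  [ 0,  0,  0, -1]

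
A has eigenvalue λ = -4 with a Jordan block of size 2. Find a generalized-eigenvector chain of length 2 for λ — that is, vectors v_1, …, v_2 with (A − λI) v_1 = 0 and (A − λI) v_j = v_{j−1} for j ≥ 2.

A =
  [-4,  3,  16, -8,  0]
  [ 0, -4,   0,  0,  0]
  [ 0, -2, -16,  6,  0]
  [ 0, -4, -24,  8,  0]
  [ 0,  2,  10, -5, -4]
A Jordan chain for λ = -4 of length 2:
v_1 = (3, 0, -2, -4, 2)ᵀ
v_2 = (0, 1, 0, 0, 0)ᵀ

Let N = A − (-4)·I. We want v_2 with N^2 v_2 = 0 but N^1 v_2 ≠ 0; then v_{j-1} := N · v_j for j = 2, …, 2.

Pick v_2 = (0, 1, 0, 0, 0)ᵀ.
Then v_1 = N · v_2 = (3, 0, -2, -4, 2)ᵀ.

Sanity check: (A − (-4)·I) v_1 = (0, 0, 0, 0, 0)ᵀ = 0. ✓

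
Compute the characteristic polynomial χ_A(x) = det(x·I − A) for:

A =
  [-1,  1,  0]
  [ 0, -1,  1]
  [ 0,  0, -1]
x^3 + 3*x^2 + 3*x + 1

Expanding det(x·I − A) (e.g. by cofactor expansion or by noting that A is similar to its Jordan form J, which has the same characteristic polynomial as A) gives
  χ_A(x) = x^3 + 3*x^2 + 3*x + 1
which factors as (x + 1)^3. The eigenvalues (with algebraic multiplicities) are λ = -1 with multiplicity 3.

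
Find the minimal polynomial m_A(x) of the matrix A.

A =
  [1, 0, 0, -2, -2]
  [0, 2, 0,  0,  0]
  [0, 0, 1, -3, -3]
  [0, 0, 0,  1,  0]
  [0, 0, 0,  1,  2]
x^2 - 3*x + 2

The characteristic polynomial is χ_A(x) = (x - 2)^2*(x - 1)^3, so the eigenvalues are known. The minimal polynomial is
  m_A(x) = Π_λ (x − λ)^{k_λ}
where k_λ is the size of the *largest* Jordan block for λ (equivalently, the smallest k with (A − λI)^k v = 0 for every generalised eigenvector v of λ).

  λ = 1: largest Jordan block has size 1, contributing (x − 1)
  λ = 2: largest Jordan block has size 1, contributing (x − 2)

So m_A(x) = (x - 2)*(x - 1) = x^2 - 3*x + 2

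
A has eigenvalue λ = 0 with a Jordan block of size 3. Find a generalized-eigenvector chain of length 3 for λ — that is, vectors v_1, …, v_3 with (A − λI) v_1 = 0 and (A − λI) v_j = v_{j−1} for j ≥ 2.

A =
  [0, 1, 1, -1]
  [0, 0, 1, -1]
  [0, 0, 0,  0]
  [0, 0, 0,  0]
A Jordan chain for λ = 0 of length 3:
v_1 = (1, 0, 0, 0)ᵀ
v_2 = (1, 1, 0, 0)ᵀ
v_3 = (0, 0, 1, 0)ᵀ

Let N = A − (0)·I. We want v_3 with N^3 v_3 = 0 but N^2 v_3 ≠ 0; then v_{j-1} := N · v_j for j = 3, …, 2.

Pick v_3 = (0, 0, 1, 0)ᵀ.
Then v_2 = N · v_3 = (1, 1, 0, 0)ᵀ.
Then v_1 = N · v_2 = (1, 0, 0, 0)ᵀ.

Sanity check: (A − (0)·I) v_1 = (0, 0, 0, 0)ᵀ = 0. ✓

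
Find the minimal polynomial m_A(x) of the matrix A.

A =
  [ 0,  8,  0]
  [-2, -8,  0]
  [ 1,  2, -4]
x^2 + 8*x + 16

The characteristic polynomial is χ_A(x) = (x + 4)^3, so the eigenvalues are known. The minimal polynomial is
  m_A(x) = Π_λ (x − λ)^{k_λ}
where k_λ is the size of the *largest* Jordan block for λ (equivalently, the smallest k with (A − λI)^k v = 0 for every generalised eigenvector v of λ).

  λ = -4: largest Jordan block has size 2, contributing (x + 4)^2

So m_A(x) = (x + 4)^2 = x^2 + 8*x + 16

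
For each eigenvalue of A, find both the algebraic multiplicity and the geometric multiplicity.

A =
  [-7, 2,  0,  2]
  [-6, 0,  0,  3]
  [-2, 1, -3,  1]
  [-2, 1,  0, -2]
λ = -3: alg = 4, geom = 3

Step 1 — factor the characteristic polynomial to read off the algebraic multiplicities:
  χ_A(x) = (x + 3)^4

Step 2 — compute geometric multiplicities via the rank-nullity identity g(λ) = n − rank(A − λI):
  rank(A − (-3)·I) = 1, so dim ker(A − (-3)·I) = n − 1 = 3

Summary:
  λ = -3: algebraic multiplicity = 4, geometric multiplicity = 3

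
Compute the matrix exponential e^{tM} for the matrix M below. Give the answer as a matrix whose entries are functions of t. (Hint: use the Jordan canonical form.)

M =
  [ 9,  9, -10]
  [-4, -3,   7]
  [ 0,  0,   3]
e^{tM} =
  [6*t*exp(3*t) + exp(3*t), 9*t*exp(3*t), 3*t^2*exp(3*t)/2 - 10*t*exp(3*t)]
  [-4*t*exp(3*t), -6*t*exp(3*t) + exp(3*t), -t^2*exp(3*t) + 7*t*exp(3*t)]
  [0, 0, exp(3*t)]

Strategy: write M = P · J · P⁻¹ where J is a Jordan canonical form, so e^{tM} = P · e^{tJ} · P⁻¹, and e^{tJ} can be computed block-by-block.

M has Jordan form
J =
  [3, 1, 0]
  [0, 3, 1]
  [0, 0, 3]
(up to reordering of blocks).

Per-block formulas:
  For a 3×3 Jordan block J_3(3): exp(t · J_3(3)) = e^(3t)·(I + t·N + (t^2/2)·N^2), where N is the 3×3 nilpotent shift.

After assembling e^{tJ} and conjugating by P, we get:

e^{tM} =
  [6*t*exp(3*t) + exp(3*t), 9*t*exp(3*t), 3*t^2*exp(3*t)/2 - 10*t*exp(3*t)]
  [-4*t*exp(3*t), -6*t*exp(3*t) + exp(3*t), -t^2*exp(3*t) + 7*t*exp(3*t)]
  [0, 0, exp(3*t)]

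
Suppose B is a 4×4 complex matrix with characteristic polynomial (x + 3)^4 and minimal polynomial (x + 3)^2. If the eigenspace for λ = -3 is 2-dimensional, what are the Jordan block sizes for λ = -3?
Block sizes for λ = -3: [2, 2]

Step 1 — from the characteristic polynomial, algebraic multiplicity of λ = -3 is 4. From dim ker(B − (-3)·I) = 2, there are exactly 2 Jordan blocks for λ = -3.
Step 2 — from the minimal polynomial, the factor (x + 3)^2 tells us the largest block for λ = -3 has size 2.
Step 3 — with total size 4, 2 blocks, and largest block 2, the block sizes (in nonincreasing order) are [2, 2].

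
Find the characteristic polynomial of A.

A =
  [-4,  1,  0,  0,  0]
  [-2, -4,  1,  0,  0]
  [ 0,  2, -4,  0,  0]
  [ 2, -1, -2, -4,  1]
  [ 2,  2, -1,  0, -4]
x^5 + 20*x^4 + 160*x^3 + 640*x^2 + 1280*x + 1024

Expanding det(x·I − A) (e.g. by cofactor expansion or by noting that A is similar to its Jordan form J, which has the same characteristic polynomial as A) gives
  χ_A(x) = x^5 + 20*x^4 + 160*x^3 + 640*x^2 + 1280*x + 1024
which factors as (x + 4)^5. The eigenvalues (with algebraic multiplicities) are λ = -4 with multiplicity 5.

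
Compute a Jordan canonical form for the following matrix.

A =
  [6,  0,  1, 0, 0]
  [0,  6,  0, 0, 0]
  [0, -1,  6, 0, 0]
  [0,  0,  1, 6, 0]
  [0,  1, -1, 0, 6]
J_3(6) ⊕ J_1(6) ⊕ J_1(6)

The characteristic polynomial is
  det(x·I − A) = x^5 - 30*x^4 + 360*x^3 - 2160*x^2 + 6480*x - 7776 = (x - 6)^5

Eigenvalues and multiplicities (the geometric multiplicity of λ is n − rank(A − λI), which equals the number of Jordan blocks for λ):
  λ = 6: algebraic multiplicity = 5, geometric multiplicity = 3

Determining the block sizes for each eigenvalue:
  λ = 6: with am = 5 and gm = 3, the partition is not yet determined (e.g. several partitions of 5 into 3 parts exist). Let N = A − (6)·I. Computing rank(N^1) = 2, rank(N^2) = 1, rank(N^3) = 0; the number of blocks of size ≥ j is rank(N^{j−1}) − rank(N^j), giving [3, 1, 1]. So we have 1 block(s) of size 3, 2 block(s) of size 1 → block sizes [3, 1, 1]

Assembling the blocks gives a Jordan form
J =
  [6, 1, 0, 0, 0]
  [0, 6, 1, 0, 0]
  [0, 0, 6, 0, 0]
  [0, 0, 0, 6, 0]
  [0, 0, 0, 0, 6]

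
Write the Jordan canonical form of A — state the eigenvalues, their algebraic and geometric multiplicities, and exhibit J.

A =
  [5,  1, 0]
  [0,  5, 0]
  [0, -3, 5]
J_2(5) ⊕ J_1(5)

The characteristic polynomial is
  det(x·I − A) = x^3 - 15*x^2 + 75*x - 125 = (x - 5)^3

Eigenvalues and multiplicities (the geometric multiplicity of λ is n − rank(A − λI), which equals the number of Jordan blocks for λ):
  λ = 5: algebraic multiplicity = 3, geometric multiplicity = 2

Determining the block sizes for each eigenvalue:
  λ = 5: 2 blocks summing to 3 forces exactly one block of size 2 and the rest size 1 → block sizes [2, 1]

Assembling the blocks gives a Jordan form
J =
  [5, 1, 0]
  [0, 5, 0]
  [0, 0, 5]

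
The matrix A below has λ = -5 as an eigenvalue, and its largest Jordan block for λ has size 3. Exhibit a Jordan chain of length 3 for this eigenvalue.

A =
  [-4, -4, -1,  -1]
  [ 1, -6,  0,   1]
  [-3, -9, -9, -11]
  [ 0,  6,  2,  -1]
A Jordan chain for λ = -5 of length 3:
v_1 = (3, 3, -9, 0)ᵀ
v_2 = (-4, -1, -9, 6)ᵀ
v_3 = (0, 1, 0, 0)ᵀ

Let N = A − (-5)·I. We want v_3 with N^3 v_3 = 0 but N^2 v_3 ≠ 0; then v_{j-1} := N · v_j for j = 3, …, 2.

Pick v_3 = (0, 1, 0, 0)ᵀ.
Then v_2 = N · v_3 = (-4, -1, -9, 6)ᵀ.
Then v_1 = N · v_2 = (3, 3, -9, 0)ᵀ.

Sanity check: (A − (-5)·I) v_1 = (0, 0, 0, 0)ᵀ = 0. ✓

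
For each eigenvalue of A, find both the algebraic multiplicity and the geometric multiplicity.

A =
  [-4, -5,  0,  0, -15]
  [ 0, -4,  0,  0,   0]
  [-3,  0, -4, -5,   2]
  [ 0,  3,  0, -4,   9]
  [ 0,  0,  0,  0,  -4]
λ = -4: alg = 5, geom = 3

Step 1 — factor the characteristic polynomial to read off the algebraic multiplicities:
  χ_A(x) = (x + 4)^5

Step 2 — compute geometric multiplicities via the rank-nullity identity g(λ) = n − rank(A − λI):
  rank(A − (-4)·I) = 2, so dim ker(A − (-4)·I) = n − 2 = 3

Summary:
  λ = -4: algebraic multiplicity = 5, geometric multiplicity = 3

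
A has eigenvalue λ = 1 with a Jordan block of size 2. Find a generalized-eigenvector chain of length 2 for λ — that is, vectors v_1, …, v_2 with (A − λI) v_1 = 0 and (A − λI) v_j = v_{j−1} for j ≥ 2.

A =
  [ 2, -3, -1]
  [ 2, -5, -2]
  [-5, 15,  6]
A Jordan chain for λ = 1 of length 2:
v_1 = (1, 2, -5)ᵀ
v_2 = (1, 0, 0)ᵀ

Let N = A − (1)·I. We want v_2 with N^2 v_2 = 0 but N^1 v_2 ≠ 0; then v_{j-1} := N · v_j for j = 2, …, 2.

Pick v_2 = (1, 0, 0)ᵀ.
Then v_1 = N · v_2 = (1, 2, -5)ᵀ.

Sanity check: (A − (1)·I) v_1 = (0, 0, 0)ᵀ = 0. ✓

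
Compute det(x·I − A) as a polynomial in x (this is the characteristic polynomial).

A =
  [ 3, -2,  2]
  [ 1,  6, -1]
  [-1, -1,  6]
x^3 - 15*x^2 + 75*x - 125

Expanding det(x·I − A) (e.g. by cofactor expansion or by noting that A is similar to its Jordan form J, which has the same characteristic polynomial as A) gives
  χ_A(x) = x^3 - 15*x^2 + 75*x - 125
which factors as (x - 5)^3. The eigenvalues (with algebraic multiplicities) are λ = 5 with multiplicity 3.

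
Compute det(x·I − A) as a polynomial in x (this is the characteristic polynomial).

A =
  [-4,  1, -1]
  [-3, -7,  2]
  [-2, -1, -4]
x^3 + 15*x^2 + 75*x + 125

Expanding det(x·I − A) (e.g. by cofactor expansion or by noting that A is similar to its Jordan form J, which has the same characteristic polynomial as A) gives
  χ_A(x) = x^3 + 15*x^2 + 75*x + 125
which factors as (x + 5)^3. The eigenvalues (with algebraic multiplicities) are λ = -5 with multiplicity 3.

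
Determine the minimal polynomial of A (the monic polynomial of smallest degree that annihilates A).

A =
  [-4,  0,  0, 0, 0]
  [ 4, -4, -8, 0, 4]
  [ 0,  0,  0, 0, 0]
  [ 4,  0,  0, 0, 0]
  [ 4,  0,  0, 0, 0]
x^2 + 4*x

The characteristic polynomial is χ_A(x) = x^3*(x + 4)^2, so the eigenvalues are known. The minimal polynomial is
  m_A(x) = Π_λ (x − λ)^{k_λ}
where k_λ is the size of the *largest* Jordan block for λ (equivalently, the smallest k with (A − λI)^k v = 0 for every generalised eigenvector v of λ).

  λ = -4: largest Jordan block has size 1, contributing (x + 4)
  λ = 0: largest Jordan block has size 1, contributing (x − 0)

So m_A(x) = x*(x + 4) = x^2 + 4*x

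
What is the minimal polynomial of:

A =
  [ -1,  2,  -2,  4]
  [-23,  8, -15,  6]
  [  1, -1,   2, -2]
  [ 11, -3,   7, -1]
x^3 - 7*x^2 + 11*x - 5

The characteristic polynomial is χ_A(x) = (x - 5)*(x - 1)^3, so the eigenvalues are known. The minimal polynomial is
  m_A(x) = Π_λ (x − λ)^{k_λ}
where k_λ is the size of the *largest* Jordan block for λ (equivalently, the smallest k with (A − λI)^k v = 0 for every generalised eigenvector v of λ).

  λ = 1: largest Jordan block has size 2, contributing (x − 1)^2
  λ = 5: largest Jordan block has size 1, contributing (x − 5)

So m_A(x) = (x - 5)*(x - 1)^2 = x^3 - 7*x^2 + 11*x - 5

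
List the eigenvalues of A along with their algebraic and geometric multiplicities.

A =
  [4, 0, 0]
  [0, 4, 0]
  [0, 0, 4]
λ = 4: alg = 3, geom = 3

Step 1 — factor the characteristic polynomial to read off the algebraic multiplicities:
  χ_A(x) = (x - 4)^3

Step 2 — compute geometric multiplicities via the rank-nullity identity g(λ) = n − rank(A − λI):
  rank(A − (4)·I) = 0, so dim ker(A − (4)·I) = n − 0 = 3

Summary:
  λ = 4: algebraic multiplicity = 3, geometric multiplicity = 3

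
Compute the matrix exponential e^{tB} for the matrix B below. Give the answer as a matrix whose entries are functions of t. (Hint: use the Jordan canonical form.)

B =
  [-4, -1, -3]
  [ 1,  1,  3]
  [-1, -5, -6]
e^{tB} =
  [3*t^2*exp(-3*t)/2 - t*exp(-3*t) + exp(-3*t), 6*t^2*exp(-3*t) - t*exp(-3*t), 9*t^2*exp(-3*t)/2 - 3*t*exp(-3*t)]
  [t*exp(-3*t), 4*t*exp(-3*t) + exp(-3*t), 3*t*exp(-3*t)]
  [-t^2*exp(-3*t)/2 - t*exp(-3*t), -2*t^2*exp(-3*t) - 5*t*exp(-3*t), -3*t^2*exp(-3*t)/2 - 3*t*exp(-3*t) + exp(-3*t)]

Strategy: write B = P · J · P⁻¹ where J is a Jordan canonical form, so e^{tB} = P · e^{tJ} · P⁻¹, and e^{tJ} can be computed block-by-block.

B has Jordan form
J =
  [-3,  1,  0]
  [ 0, -3,  1]
  [ 0,  0, -3]
(up to reordering of blocks).

Per-block formulas:
  For a 3×3 Jordan block J_3(-3): exp(t · J_3(-3)) = e^(-3t)·(I + t·N + (t^2/2)·N^2), where N is the 3×3 nilpotent shift.

After assembling e^{tJ} and conjugating by P, we get:

e^{tB} =
  [3*t^2*exp(-3*t)/2 - t*exp(-3*t) + exp(-3*t), 6*t^2*exp(-3*t) - t*exp(-3*t), 9*t^2*exp(-3*t)/2 - 3*t*exp(-3*t)]
  [t*exp(-3*t), 4*t*exp(-3*t) + exp(-3*t), 3*t*exp(-3*t)]
  [-t^2*exp(-3*t)/2 - t*exp(-3*t), -2*t^2*exp(-3*t) - 5*t*exp(-3*t), -3*t^2*exp(-3*t)/2 - 3*t*exp(-3*t) + exp(-3*t)]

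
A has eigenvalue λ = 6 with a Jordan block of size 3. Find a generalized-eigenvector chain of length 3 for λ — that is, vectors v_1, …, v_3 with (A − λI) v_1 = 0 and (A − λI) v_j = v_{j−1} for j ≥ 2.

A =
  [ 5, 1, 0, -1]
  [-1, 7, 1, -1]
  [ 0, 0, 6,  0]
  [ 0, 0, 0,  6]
A Jordan chain for λ = 6 of length 3:
v_1 = (1, 1, 0, 0)ᵀ
v_2 = (0, 1, 0, 0)ᵀ
v_3 = (0, 0, 1, 0)ᵀ

Let N = A − (6)·I. We want v_3 with N^3 v_3 = 0 but N^2 v_3 ≠ 0; then v_{j-1} := N · v_j for j = 3, …, 2.

Pick v_3 = (0, 0, 1, 0)ᵀ.
Then v_2 = N · v_3 = (0, 1, 0, 0)ᵀ.
Then v_1 = N · v_2 = (1, 1, 0, 0)ᵀ.

Sanity check: (A − (6)·I) v_1 = (0, 0, 0, 0)ᵀ = 0. ✓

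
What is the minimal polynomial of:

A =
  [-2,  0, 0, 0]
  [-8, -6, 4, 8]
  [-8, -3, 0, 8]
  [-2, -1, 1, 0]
x^3 + 6*x^2 + 12*x + 8

The characteristic polynomial is χ_A(x) = (x + 2)^4, so the eigenvalues are known. The minimal polynomial is
  m_A(x) = Π_λ (x − λ)^{k_λ}
where k_λ is the size of the *largest* Jordan block for λ (equivalently, the smallest k with (A − λI)^k v = 0 for every generalised eigenvector v of λ).

  λ = -2: largest Jordan block has size 3, contributing (x + 2)^3

So m_A(x) = (x + 2)^3 = x^3 + 6*x^2 + 12*x + 8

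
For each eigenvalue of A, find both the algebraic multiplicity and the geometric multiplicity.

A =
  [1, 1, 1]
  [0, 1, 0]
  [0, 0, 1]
λ = 1: alg = 3, geom = 2

Step 1 — factor the characteristic polynomial to read off the algebraic multiplicities:
  χ_A(x) = (x - 1)^3

Step 2 — compute geometric multiplicities via the rank-nullity identity g(λ) = n − rank(A − λI):
  rank(A − (1)·I) = 1, so dim ker(A − (1)·I) = n − 1 = 2

Summary:
  λ = 1: algebraic multiplicity = 3, geometric multiplicity = 2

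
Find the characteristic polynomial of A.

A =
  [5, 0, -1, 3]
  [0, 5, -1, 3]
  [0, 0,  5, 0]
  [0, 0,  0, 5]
x^4 - 20*x^3 + 150*x^2 - 500*x + 625

Expanding det(x·I − A) (e.g. by cofactor expansion or by noting that A is similar to its Jordan form J, which has the same characteristic polynomial as A) gives
  χ_A(x) = x^4 - 20*x^3 + 150*x^2 - 500*x + 625
which factors as (x - 5)^4. The eigenvalues (with algebraic multiplicities) are λ = 5 with multiplicity 4.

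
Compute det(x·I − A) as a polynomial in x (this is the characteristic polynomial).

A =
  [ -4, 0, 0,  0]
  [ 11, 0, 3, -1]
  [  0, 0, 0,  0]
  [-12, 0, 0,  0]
x^4 + 4*x^3

Expanding det(x·I − A) (e.g. by cofactor expansion or by noting that A is similar to its Jordan form J, which has the same characteristic polynomial as A) gives
  χ_A(x) = x^4 + 4*x^3
which factors as x^3*(x + 4). The eigenvalues (with algebraic multiplicities) are λ = -4 with multiplicity 1, λ = 0 with multiplicity 3.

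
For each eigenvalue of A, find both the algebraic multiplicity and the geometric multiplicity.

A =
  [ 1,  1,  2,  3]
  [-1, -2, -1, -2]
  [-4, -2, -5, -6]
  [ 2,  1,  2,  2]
λ = -1: alg = 4, geom = 2

Step 1 — factor the characteristic polynomial to read off the algebraic multiplicities:
  χ_A(x) = (x + 1)^4

Step 2 — compute geometric multiplicities via the rank-nullity identity g(λ) = n − rank(A − λI):
  rank(A − (-1)·I) = 2, so dim ker(A − (-1)·I) = n − 2 = 2

Summary:
  λ = -1: algebraic multiplicity = 4, geometric multiplicity = 2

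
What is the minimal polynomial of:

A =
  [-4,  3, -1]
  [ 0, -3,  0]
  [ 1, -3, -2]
x^2 + 6*x + 9

The characteristic polynomial is χ_A(x) = (x + 3)^3, so the eigenvalues are known. The minimal polynomial is
  m_A(x) = Π_λ (x − λ)^{k_λ}
where k_λ is the size of the *largest* Jordan block for λ (equivalently, the smallest k with (A − λI)^k v = 0 for every generalised eigenvector v of λ).

  λ = -3: largest Jordan block has size 2, contributing (x + 3)^2

So m_A(x) = (x + 3)^2 = x^2 + 6*x + 9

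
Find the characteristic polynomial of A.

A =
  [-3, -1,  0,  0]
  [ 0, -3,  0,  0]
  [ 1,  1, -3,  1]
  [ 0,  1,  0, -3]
x^4 + 12*x^3 + 54*x^2 + 108*x + 81

Expanding det(x·I − A) (e.g. by cofactor expansion or by noting that A is similar to its Jordan form J, which has the same characteristic polynomial as A) gives
  χ_A(x) = x^4 + 12*x^3 + 54*x^2 + 108*x + 81
which factors as (x + 3)^4. The eigenvalues (with algebraic multiplicities) are λ = -3 with multiplicity 4.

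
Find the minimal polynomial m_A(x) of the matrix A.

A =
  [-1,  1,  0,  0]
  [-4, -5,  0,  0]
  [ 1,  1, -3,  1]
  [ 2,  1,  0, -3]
x^2 + 6*x + 9

The characteristic polynomial is χ_A(x) = (x + 3)^4, so the eigenvalues are known. The minimal polynomial is
  m_A(x) = Π_λ (x − λ)^{k_λ}
where k_λ is the size of the *largest* Jordan block for λ (equivalently, the smallest k with (A − λI)^k v = 0 for every generalised eigenvector v of λ).

  λ = -3: largest Jordan block has size 2, contributing (x + 3)^2

So m_A(x) = (x + 3)^2 = x^2 + 6*x + 9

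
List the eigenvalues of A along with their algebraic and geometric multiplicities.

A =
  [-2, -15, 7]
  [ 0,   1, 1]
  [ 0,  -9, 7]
λ = -2: alg = 1, geom = 1; λ = 4: alg = 2, geom = 1

Step 1 — factor the characteristic polynomial to read off the algebraic multiplicities:
  χ_A(x) = (x - 4)^2*(x + 2)

Step 2 — compute geometric multiplicities via the rank-nullity identity g(λ) = n − rank(A − λI):
  rank(A − (-2)·I) = 2, so dim ker(A − (-2)·I) = n − 2 = 1
  rank(A − (4)·I) = 2, so dim ker(A − (4)·I) = n − 2 = 1

Summary:
  λ = -2: algebraic multiplicity = 1, geometric multiplicity = 1
  λ = 4: algebraic multiplicity = 2, geometric multiplicity = 1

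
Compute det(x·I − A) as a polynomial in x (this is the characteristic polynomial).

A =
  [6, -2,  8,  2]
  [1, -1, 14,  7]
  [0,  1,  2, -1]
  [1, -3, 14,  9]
x^4 - 16*x^3 + 88*x^2 - 192*x + 144

Expanding det(x·I − A) (e.g. by cofactor expansion or by noting that A is similar to its Jordan form J, which has the same characteristic polynomial as A) gives
  χ_A(x) = x^4 - 16*x^3 + 88*x^2 - 192*x + 144
which factors as (x - 6)^2*(x - 2)^2. The eigenvalues (with algebraic multiplicities) are λ = 2 with multiplicity 2, λ = 6 with multiplicity 2.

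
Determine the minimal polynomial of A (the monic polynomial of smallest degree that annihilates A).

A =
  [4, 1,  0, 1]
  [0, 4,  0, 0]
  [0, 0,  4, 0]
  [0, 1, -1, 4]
x^3 - 12*x^2 + 48*x - 64

The characteristic polynomial is χ_A(x) = (x - 4)^4, so the eigenvalues are known. The minimal polynomial is
  m_A(x) = Π_λ (x − λ)^{k_λ}
where k_λ is the size of the *largest* Jordan block for λ (equivalently, the smallest k with (A − λI)^k v = 0 for every generalised eigenvector v of λ).

  λ = 4: largest Jordan block has size 3, contributing (x − 4)^3

So m_A(x) = (x - 4)^3 = x^3 - 12*x^2 + 48*x - 64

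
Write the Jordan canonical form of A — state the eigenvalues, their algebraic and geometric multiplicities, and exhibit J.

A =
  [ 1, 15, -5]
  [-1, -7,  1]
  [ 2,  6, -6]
J_2(-4) ⊕ J_1(-4)

The characteristic polynomial is
  det(x·I − A) = x^3 + 12*x^2 + 48*x + 64 = (x + 4)^3

Eigenvalues and multiplicities (the geometric multiplicity of λ is n − rank(A − λI), which equals the number of Jordan blocks for λ):
  λ = -4: algebraic multiplicity = 3, geometric multiplicity = 2

Determining the block sizes for each eigenvalue:
  λ = -4: 2 blocks summing to 3 forces exactly one block of size 2 and the rest size 1 → block sizes [2, 1]

Assembling the blocks gives a Jordan form
J =
  [-4,  1,  0]
  [ 0, -4,  0]
  [ 0,  0, -4]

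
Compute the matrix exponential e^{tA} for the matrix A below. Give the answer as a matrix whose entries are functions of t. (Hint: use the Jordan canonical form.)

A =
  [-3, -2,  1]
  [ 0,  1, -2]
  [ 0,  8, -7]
e^{tA} =
  [exp(-3*t), -2*t*exp(-3*t), t*exp(-3*t)]
  [0, 4*t*exp(-3*t) + exp(-3*t), -2*t*exp(-3*t)]
  [0, 8*t*exp(-3*t), -4*t*exp(-3*t) + exp(-3*t)]

Strategy: write A = P · J · P⁻¹ where J is a Jordan canonical form, so e^{tA} = P · e^{tJ} · P⁻¹, and e^{tJ} can be computed block-by-block.

A has Jordan form
J =
  [-3,  1,  0]
  [ 0, -3,  0]
  [ 0,  0, -3]
(up to reordering of blocks).

Per-block formulas:
  For a 2×2 Jordan block J_2(-3): exp(t · J_2(-3)) = e^(-3t)·(I + t·N), where N is the 2×2 nilpotent shift.
  For a 1×1 block at λ = -3: exp(t · [-3]) = [e^(-3t)].

After assembling e^{tJ} and conjugating by P, we get:

e^{tA} =
  [exp(-3*t), -2*t*exp(-3*t), t*exp(-3*t)]
  [0, 4*t*exp(-3*t) + exp(-3*t), -2*t*exp(-3*t)]
  [0, 8*t*exp(-3*t), -4*t*exp(-3*t) + exp(-3*t)]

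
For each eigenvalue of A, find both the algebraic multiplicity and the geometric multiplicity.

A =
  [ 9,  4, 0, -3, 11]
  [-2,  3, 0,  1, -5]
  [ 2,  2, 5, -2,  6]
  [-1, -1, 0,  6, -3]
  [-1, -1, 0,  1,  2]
λ = 5: alg = 5, geom = 3

Step 1 — factor the characteristic polynomial to read off the algebraic multiplicities:
  χ_A(x) = (x - 5)^5

Step 2 — compute geometric multiplicities via the rank-nullity identity g(λ) = n − rank(A − λI):
  rank(A − (5)·I) = 2, so dim ker(A − (5)·I) = n − 2 = 3

Summary:
  λ = 5: algebraic multiplicity = 5, geometric multiplicity = 3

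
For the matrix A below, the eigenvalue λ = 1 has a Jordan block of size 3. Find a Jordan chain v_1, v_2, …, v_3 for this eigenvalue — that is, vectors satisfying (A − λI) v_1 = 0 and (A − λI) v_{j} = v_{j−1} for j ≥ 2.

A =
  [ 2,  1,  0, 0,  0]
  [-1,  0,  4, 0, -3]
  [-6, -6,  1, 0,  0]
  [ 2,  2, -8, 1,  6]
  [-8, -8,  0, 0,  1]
A Jordan chain for λ = 1 of length 3:
v_1 = (4, -4, -24, 8, -32)ᵀ
v_2 = (0, 4, 0, -8, 0)ᵀ
v_3 = (0, 0, 1, 0, 0)ᵀ

Let N = A − (1)·I. We want v_3 with N^3 v_3 = 0 but N^2 v_3 ≠ 0; then v_{j-1} := N · v_j for j = 3, …, 2.

Pick v_3 = (0, 0, 1, 0, 0)ᵀ.
Then v_2 = N · v_3 = (0, 4, 0, -8, 0)ᵀ.
Then v_1 = N · v_2 = (4, -4, -24, 8, -32)ᵀ.

Sanity check: (A − (1)·I) v_1 = (0, 0, 0, 0, 0)ᵀ = 0. ✓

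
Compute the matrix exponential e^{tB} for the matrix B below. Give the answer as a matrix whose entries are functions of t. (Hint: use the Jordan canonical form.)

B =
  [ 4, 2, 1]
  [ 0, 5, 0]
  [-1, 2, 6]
e^{tB} =
  [-t*exp(5*t) + exp(5*t), 2*t*exp(5*t), t*exp(5*t)]
  [0, exp(5*t), 0]
  [-t*exp(5*t), 2*t*exp(5*t), t*exp(5*t) + exp(5*t)]

Strategy: write B = P · J · P⁻¹ where J is a Jordan canonical form, so e^{tB} = P · e^{tJ} · P⁻¹, and e^{tJ} can be computed block-by-block.

B has Jordan form
J =
  [5, 1, 0]
  [0, 5, 0]
  [0, 0, 5]
(up to reordering of blocks).

Per-block formulas:
  For a 1×1 block at λ = 5: exp(t · [5]) = [e^(5t)].
  For a 2×2 Jordan block J_2(5): exp(t · J_2(5)) = e^(5t)·(I + t·N), where N is the 2×2 nilpotent shift.

After assembling e^{tJ} and conjugating by P, we get:

e^{tB} =
  [-t*exp(5*t) + exp(5*t), 2*t*exp(5*t), t*exp(5*t)]
  [0, exp(5*t), 0]
  [-t*exp(5*t), 2*t*exp(5*t), t*exp(5*t) + exp(5*t)]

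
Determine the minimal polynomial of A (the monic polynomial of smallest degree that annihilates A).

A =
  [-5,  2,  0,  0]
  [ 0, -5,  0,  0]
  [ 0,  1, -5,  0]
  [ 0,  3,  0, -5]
x^2 + 10*x + 25

The characteristic polynomial is χ_A(x) = (x + 5)^4, so the eigenvalues are known. The minimal polynomial is
  m_A(x) = Π_λ (x − λ)^{k_λ}
where k_λ is the size of the *largest* Jordan block for λ (equivalently, the smallest k with (A − λI)^k v = 0 for every generalised eigenvector v of λ).

  λ = -5: largest Jordan block has size 2, contributing (x + 5)^2

So m_A(x) = (x + 5)^2 = x^2 + 10*x + 25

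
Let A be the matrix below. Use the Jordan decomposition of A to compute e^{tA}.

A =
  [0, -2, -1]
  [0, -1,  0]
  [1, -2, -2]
e^{tA} =
  [t*exp(-t) + exp(-t), -2*t*exp(-t), -t*exp(-t)]
  [0, exp(-t), 0]
  [t*exp(-t), -2*t*exp(-t), -t*exp(-t) + exp(-t)]

Strategy: write A = P · J · P⁻¹ where J is a Jordan canonical form, so e^{tA} = P · e^{tJ} · P⁻¹, and e^{tJ} can be computed block-by-block.

A has Jordan form
J =
  [-1,  1,  0]
  [ 0, -1,  0]
  [ 0,  0, -1]
(up to reordering of blocks).

Per-block formulas:
  For a 2×2 Jordan block J_2(-1): exp(t · J_2(-1)) = e^(-1t)·(I + t·N), where N is the 2×2 nilpotent shift.
  For a 1×1 block at λ = -1: exp(t · [-1]) = [e^(-1t)].

After assembling e^{tJ} and conjugating by P, we get:

e^{tA} =
  [t*exp(-t) + exp(-t), -2*t*exp(-t), -t*exp(-t)]
  [0, exp(-t), 0]
  [t*exp(-t), -2*t*exp(-t), -t*exp(-t) + exp(-t)]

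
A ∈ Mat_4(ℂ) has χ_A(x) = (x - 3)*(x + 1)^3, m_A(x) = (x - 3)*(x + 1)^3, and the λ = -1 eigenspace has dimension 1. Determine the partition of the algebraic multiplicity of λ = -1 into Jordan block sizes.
Block sizes for λ = -1: [3]

Step 1 — from the characteristic polynomial, algebraic multiplicity of λ = -1 is 3. From dim ker(A − (-1)·I) = 1, there are exactly 1 Jordan blocks for λ = -1.
Step 2 — from the minimal polynomial, the factor (x + 1)^3 tells us the largest block for λ = -1 has size 3.
Step 3 — with total size 3, 1 blocks, and largest block 3, the block sizes (in nonincreasing order) are [3].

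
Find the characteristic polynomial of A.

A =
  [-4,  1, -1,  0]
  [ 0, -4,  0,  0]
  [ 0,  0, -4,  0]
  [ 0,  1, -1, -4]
x^4 + 16*x^3 + 96*x^2 + 256*x + 256

Expanding det(x·I − A) (e.g. by cofactor expansion or by noting that A is similar to its Jordan form J, which has the same characteristic polynomial as A) gives
  χ_A(x) = x^4 + 16*x^3 + 96*x^2 + 256*x + 256
which factors as (x + 4)^4. The eigenvalues (with algebraic multiplicities) are λ = -4 with multiplicity 4.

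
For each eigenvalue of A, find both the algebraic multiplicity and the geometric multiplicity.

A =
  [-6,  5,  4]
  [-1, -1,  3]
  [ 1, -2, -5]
λ = -4: alg = 3, geom = 1

Step 1 — factor the characteristic polynomial to read off the algebraic multiplicities:
  χ_A(x) = (x + 4)^3

Step 2 — compute geometric multiplicities via the rank-nullity identity g(λ) = n − rank(A − λI):
  rank(A − (-4)·I) = 2, so dim ker(A − (-4)·I) = n − 2 = 1

Summary:
  λ = -4: algebraic multiplicity = 3, geometric multiplicity = 1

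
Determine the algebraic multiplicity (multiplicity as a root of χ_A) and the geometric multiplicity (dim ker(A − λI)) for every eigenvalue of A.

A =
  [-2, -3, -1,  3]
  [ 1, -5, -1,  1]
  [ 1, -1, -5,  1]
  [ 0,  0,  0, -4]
λ = -4: alg = 4, geom = 2

Step 1 — factor the characteristic polynomial to read off the algebraic multiplicities:
  χ_A(x) = (x + 4)^4

Step 2 — compute geometric multiplicities via the rank-nullity identity g(λ) = n − rank(A − λI):
  rank(A − (-4)·I) = 2, so dim ker(A − (-4)·I) = n − 2 = 2

Summary:
  λ = -4: algebraic multiplicity = 4, geometric multiplicity = 2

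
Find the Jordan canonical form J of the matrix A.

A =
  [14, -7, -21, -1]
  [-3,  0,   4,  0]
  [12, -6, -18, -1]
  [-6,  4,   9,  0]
J_3(-1) ⊕ J_1(-1)

The characteristic polynomial is
  det(x·I − A) = x^4 + 4*x^3 + 6*x^2 + 4*x + 1 = (x + 1)^4

Eigenvalues and multiplicities (the geometric multiplicity of λ is n − rank(A − λI), which equals the number of Jordan blocks for λ):
  λ = -1: algebraic multiplicity = 4, geometric multiplicity = 2

Determining the block sizes for each eigenvalue:
  λ = -1: with am = 4 and gm = 2, the partition is not yet determined (e.g. several partitions of 4 into 2 parts exist). Let N = A − (-1)·I. Computing rank(N^1) = 2, rank(N^2) = 1, rank(N^3) = 0; the number of blocks of size ≥ j is rank(N^{j−1}) − rank(N^j), giving [2, 1, 1]. So we have 1 block(s) of size 3, 1 block(s) of size 1 → block sizes [3, 1]

Assembling the blocks gives a Jordan form
J =
  [-1,  1,  0,  0]
  [ 0, -1,  1,  0]
  [ 0,  0, -1,  0]
  [ 0,  0,  0, -1]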